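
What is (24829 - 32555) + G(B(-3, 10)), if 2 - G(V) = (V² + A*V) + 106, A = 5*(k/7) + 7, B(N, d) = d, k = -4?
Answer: -55800/7 ≈ -7971.4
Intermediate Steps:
A = 29/7 (A = 5*(-4/7) + 7 = -20/7 + 7 = 29/7 ≈ 4.1429)
G(V) = -104 - V² - 29*V/7 (G(V) = 2 - ((V² + 29*V/7) + 106) = 2 - (106 + V² + 29*V/7) = 2 + (-106 - V² - 29*V/7) = -104 - V² - 29*V/7)
(24829 - 32555) + G(B(-3, 10)) = (24829 - 32555) + (-104 - 1*10² - 29/7*10) = -7726 + (-104 - 1*100 - 290/7) = -7726 + (-104 - 100 - 290/7) = -7726 - 1718/7 = -55800/7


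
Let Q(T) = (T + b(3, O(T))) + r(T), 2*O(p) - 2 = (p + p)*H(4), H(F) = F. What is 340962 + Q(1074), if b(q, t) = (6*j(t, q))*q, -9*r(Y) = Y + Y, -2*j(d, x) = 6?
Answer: 1025230/3 ≈ 3.4174e+5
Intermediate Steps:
j(d, x) = -3 (j(d, x) = -1/2*6 = -3)
O(p) = 1 + 4*p (O(p) = 1 + ((p + p)*4)/2 = 1 + ((2*p)*4)/2 = 1 + (8*p)/2 = 1 + 4*p)
r(Y) = -2*Y/9 (r(Y) = -(Y + Y)/9 = -2*Y/9)
b(q, t) = -18*q (b(q, t) = (6*(-3))*q = -18*q)
Q(T) = -54 + 7*T/9 (Q(T) = (T - 18*3) - 2*T/9 = (T - 54) - 2*T/9 = (-54 + T) - 2*T/9 = -54 + 7*T/9)
340962 + Q(1074) = 340962 + (-54 + (7/9)*1074) = 340962 + (-54 + 2506/3) = 340962 + 2344/3 = 1025230/3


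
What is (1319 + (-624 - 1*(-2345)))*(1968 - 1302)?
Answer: 2024640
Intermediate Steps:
(1319 + (-624 - 1*(-2345)))*(1968 - 1302) = (1319 + (-624 + 2345))*666 = (1319 + 1721)*666 = 3040*666 = 2024640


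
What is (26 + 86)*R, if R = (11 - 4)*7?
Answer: 5488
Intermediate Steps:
R = 49 (R = 7*7 = 49)
(26 + 86)*R = (26 + 86)*49 = 112*49 = 5488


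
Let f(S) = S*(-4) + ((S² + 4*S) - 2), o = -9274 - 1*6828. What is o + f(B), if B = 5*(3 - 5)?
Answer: -16004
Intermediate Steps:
B = -10 (B = 5*(-2) = -10)
o = -16102 (o = -9274 - 6828 = -16102)
f(S) = -2 + S² (f(S) = -4*S + (-2 + S² + 4*S) = -2 + S²)
o + f(B) = -16102 + (-2 + (-10)²) = -16102 + (-2 + 100) = -16102 + 98 = -16004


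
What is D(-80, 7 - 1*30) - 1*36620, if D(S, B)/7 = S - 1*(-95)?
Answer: -36515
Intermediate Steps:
D(S, B) = 665 + 7*S (D(S, B) = 7*(S - 1*(-95)) = 7*(S + 95) = 7*(95 + S) = 665 + 7*S)
D(-80, 7 - 1*30) - 1*36620 = (665 + 7*(-80)) - 1*36620 = (665 - 560) - 36620 = 105 - 36620 = -36515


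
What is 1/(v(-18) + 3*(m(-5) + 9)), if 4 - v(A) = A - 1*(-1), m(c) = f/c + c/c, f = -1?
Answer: 5/258 ≈ 0.019380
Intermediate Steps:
m(c) = 1 - 1/c (m(c) = -1/c + c/c = -1/c + 1 = 1 - 1/c)
v(A) = 3 - A (v(A) = 4 - (A - 1*(-1)) = 4 - (A + 1) = 4 - (1 + A) = 4 + (-1 - A) = 3 - A)
1/(v(-18) + 3*(m(-5) + 9)) = 1/((3 - 1*(-18)) + 3*((-1 - 5)/(-5) + 9)) = 1/((3 + 18) + 3*(-1/5*(-6) + 9)) = 1/(21 + 3*(6/5 + 9)) = 1/(21 + 3*(51/5)) = 1/(21 + 153/5) = 1/(258/5) = 5/258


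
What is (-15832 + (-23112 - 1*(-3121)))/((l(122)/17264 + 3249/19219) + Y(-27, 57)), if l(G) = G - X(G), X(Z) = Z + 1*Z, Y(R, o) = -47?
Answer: 1980992889928/2590117389 ≈ 764.83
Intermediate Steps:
X(Z) = 2*Z (X(Z) = Z + Z = 2*Z)
l(G) = -G (l(G) = G - 2*G = -G)
(-15832 + (-23112 - 1*(-3121)))/((l(122)/17264 + 3249/19219) + Y(-27, 57)) = (-15832 + (-23112 - 1*(-3121)))/((-1*122/17264 + 3249/19219) - 47) = (-15832 + (-23112 + 3121))/((-122*1/17264 + 3249*(1/19219)) - 47) = (-15832 - 19991)/((-61/8632 + 3249/19219) - 47) = -35823/(26873009/165898408 - 47) = -35823/(-7770352167/165898408) = -35823*(-165898408/7770352167) = 1980992889928/2590117389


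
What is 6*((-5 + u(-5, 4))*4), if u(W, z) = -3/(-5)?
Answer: -528/5 ≈ -105.60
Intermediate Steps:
u(W, z) = ⅗ (u(W, z) = -3*(-⅕) = ⅗)
6*((-5 + u(-5, 4))*4) = 6*((-5 + ⅗)*4) = 6*(-22/5*4) = 6*(-88/5) = -528/5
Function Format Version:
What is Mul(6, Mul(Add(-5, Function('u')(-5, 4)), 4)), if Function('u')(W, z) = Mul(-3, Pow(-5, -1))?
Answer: Rational(-528, 5) ≈ -105.60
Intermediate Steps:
Function('u')(W, z) = Rational(3, 5) (Function('u')(W, z) = Mul(-3, Rational(-1, 5)) = Rational(3, 5))
Mul(6, Mul(Add(-5, Function('u')(-5, 4)), 4)) = Mul(6, Mul(Add(-5, Rational(3, 5)), 4)) = Mul(6, Mul(Rational(-22, 5), 4)) = Mul(6, Rational(-88, 5)) = Rational(-528, 5)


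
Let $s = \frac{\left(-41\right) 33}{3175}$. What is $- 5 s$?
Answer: $\frac{1353}{635} \approx 2.1307$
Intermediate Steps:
$s = - \frac{1353}{3175}$ ($s = \left(-1353\right) \frac{1}{3175} = - \frac{1353}{3175} \approx -0.42614$)
$- 5 s = \left(-5\right) \left(- \frac{1353}{3175}\right) = \frac{1353}{635}$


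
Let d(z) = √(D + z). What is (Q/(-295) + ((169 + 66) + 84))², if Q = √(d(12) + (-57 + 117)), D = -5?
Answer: (94105 - √(60 + √7))²/87025 ≈ 1.0174e+5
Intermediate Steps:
d(z) = √(-5 + z)
Q = √(60 + √7) (Q = √(√(-5 + 12) + (-57 + 117)) = √(√7 + 60) = √(60 + √7) ≈ 7.9149)
(Q/(-295) + ((169 + 66) + 84))² = (√(60 + √7)/(-295) + ((169 + 66) + 84))² = (√(60 + √7)*(-1/295) + (235 + 84))² = (-√(60 + √7)/295 + 319)² = (319 - √(60 + √7)/295)²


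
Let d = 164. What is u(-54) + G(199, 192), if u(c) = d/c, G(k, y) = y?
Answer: 5102/27 ≈ 188.96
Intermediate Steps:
u(c) = 164/c
u(-54) + G(199, 192) = 164/(-54) + 192 = 164*(-1/54) + 192 = -82/27 + 192 = 5102/27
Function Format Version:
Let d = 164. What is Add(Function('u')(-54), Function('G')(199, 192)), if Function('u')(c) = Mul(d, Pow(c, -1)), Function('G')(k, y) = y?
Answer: Rational(5102, 27) ≈ 188.96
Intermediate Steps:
Function('u')(c) = Mul(164, Pow(c, -1))
Add(Function('u')(-54), Function('G')(199, 192)) = Add(Mul(164, Pow(-54, -1)), 192) = Add(Mul(164, Rational(-1, 54)), 192) = Add(Rational(-82, 27), 192) = Rational(5102, 27)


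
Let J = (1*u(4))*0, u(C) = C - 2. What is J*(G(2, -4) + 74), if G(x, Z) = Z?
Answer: 0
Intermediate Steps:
u(C) = -2 + C
J = 0 (J = (1*(-2 + 4))*0 = (1*2)*0 = 2*0 = 0)
J*(G(2, -4) + 74) = 0*(-4 + 74) = 0*70 = 0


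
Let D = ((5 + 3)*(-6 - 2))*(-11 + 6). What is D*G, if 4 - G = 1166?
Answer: -371840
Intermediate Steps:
G = -1162 (G = 4 - 1*1166 = 4 - 1166 = -1162)
D = 320 (D = (8*(-8))*(-5) = -64*(-5) = 320)
D*G = 320*(-1162) = -371840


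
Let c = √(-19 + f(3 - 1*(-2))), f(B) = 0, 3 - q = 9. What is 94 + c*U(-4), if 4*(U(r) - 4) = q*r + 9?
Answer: 94 + 49*I*√19/4 ≈ 94.0 + 53.396*I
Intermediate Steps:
q = -6 (q = 3 - 1*9 = 3 - 9 = -6)
U(r) = 25/4 - 3*r/2 (U(r) = 4 + (-6*r + 9)/4 = 4 + (9 - 6*r)/4 = 4 + (9/4 - 3*r/2) = 25/4 - 3*r/2)
c = I*√19 (c = √(-19 + 0) = √(-19) = I*√19 ≈ 4.3589*I)
94 + c*U(-4) = 94 + (I*√19)*(25/4 - 3/2*(-4)) = 94 + (I*√19)*(25/4 + 6) = 94 + (I*√19)*(49/4) = 94 + 49*I*√19/4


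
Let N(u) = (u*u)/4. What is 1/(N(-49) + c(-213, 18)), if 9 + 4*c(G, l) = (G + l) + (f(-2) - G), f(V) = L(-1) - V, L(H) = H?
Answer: 4/2411 ≈ 0.0016591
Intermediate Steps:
f(V) = -1 - V
N(u) = u²/4 (N(u) = u²*(¼) = u²/4)
c(G, l) = -2 + l/4 (c(G, l) = -9/4 + ((G + l) + ((-1 - 1*(-2)) - G))/4 = -9/4 + ((G + l) + ((-1 + 2) - G))/4 = -9/4 + ((G + l) + (1 - G))/4 = -9/4 + (1 + l)/4 = -9/4 + (¼ + l/4) = -2 + l/4)
1/(N(-49) + c(-213, 18)) = 1/((¼)*(-49)² + (-2 + (¼)*18)) = 1/((¼)*2401 + (-2 + 9/2)) = 1/(2401/4 + 5/2) = 1/(2411/4) = 4/2411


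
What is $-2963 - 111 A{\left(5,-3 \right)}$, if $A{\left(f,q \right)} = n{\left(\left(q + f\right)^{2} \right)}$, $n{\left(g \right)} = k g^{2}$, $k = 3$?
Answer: $-8291$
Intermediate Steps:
$n{\left(g \right)} = 3 g^{2}$
$A{\left(f,q \right)} = 3 \left(f + q\right)^{4}$ ($A{\left(f,q \right)} = 3 \left(\left(q + f\right)^{2}\right)^{2} = 3 \left(\left(f + q\right)^{2}\right)^{2} = 3 \left(f + q\right)^{4}$)
$-2963 - 111 A{\left(5,-3 \right)} = -2963 - 111 \cdot 3 \left(5 - 3\right)^{4} = -2963 - 111 \cdot 3 \cdot 2^{4} = -2963 - 111 \cdot 3 \cdot 16 = -2963 - 111 \cdot 48 = -2963 - 5328 = -8291$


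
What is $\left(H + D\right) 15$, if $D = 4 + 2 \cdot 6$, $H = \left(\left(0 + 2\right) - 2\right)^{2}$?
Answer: $240$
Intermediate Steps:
$H = 0$ ($H = \left(2 - 2\right)^{2} = 0^{2} = 0$)
$D = 16$ ($D = 4 + 12 = 16$)
$\left(H + D\right) 15 = \left(0 + 16\right) 15 = 16 \cdot 15 = 240$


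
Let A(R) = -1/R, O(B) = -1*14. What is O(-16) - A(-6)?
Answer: -85/6 ≈ -14.167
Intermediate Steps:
O(B) = -14
O(-16) - A(-6) = -14 - (-1)/(-6) = -14 - (-1)*(-1)/6 = -14 - 1*1/6 = -14 - 1/6 = -85/6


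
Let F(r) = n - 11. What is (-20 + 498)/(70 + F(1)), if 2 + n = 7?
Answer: 239/32 ≈ 7.4688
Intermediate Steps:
n = 5 (n = -2 + 7 = 5)
F(r) = -6 (F(r) = 5 - 11 = -6)
(-20 + 498)/(70 + F(1)) = (-20 + 498)/(70 - 6) = 478/64 = 478*(1/64) = 239/32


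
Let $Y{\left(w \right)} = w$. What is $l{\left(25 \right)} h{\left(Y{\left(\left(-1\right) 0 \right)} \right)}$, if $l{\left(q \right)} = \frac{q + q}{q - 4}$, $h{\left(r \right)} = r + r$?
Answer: $0$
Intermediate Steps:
$h{\left(r \right)} = 2 r$
$l{\left(q \right)} = \frac{2 q}{-4 + q}$
$l{\left(25 \right)} h{\left(Y{\left(\left(-1\right) 0 \right)} \right)} = 2 \cdot 25 \frac{1}{-4 + 25} \cdot 2 \left(\left(-1\right) 0\right) = 2 \cdot 25 \cdot \frac{1}{21} \cdot 2 \cdot 0 = 2 \cdot 25 \cdot \frac{1}{21} \cdot 0 = \frac{50}{21} \cdot 0 = 0$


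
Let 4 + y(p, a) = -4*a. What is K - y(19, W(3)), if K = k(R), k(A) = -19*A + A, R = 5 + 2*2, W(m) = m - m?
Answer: -158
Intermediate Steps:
W(m) = 0
R = 9 (R = 5 + 4 = 9)
k(A) = -18*A
K = -162 (K = -18*9 = -162)
y(p, a) = -4 - 4*a
K - y(19, W(3)) = -162 - (-4 - 4*0) = -162 - (-4 + 0) = -162 - 1*(-4) = -162 + 4 = -158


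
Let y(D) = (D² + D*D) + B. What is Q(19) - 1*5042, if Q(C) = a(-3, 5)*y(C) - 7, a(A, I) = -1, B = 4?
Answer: -5775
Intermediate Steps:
y(D) = 4 + 2*D² (y(D) = (D² + D*D) + 4 = (D² + D²) + 4 = 2*D² + 4 = 4 + 2*D²)
Q(C) = -11 - 2*C² (Q(C) = -(4 + 2*C²) - 7 = (-4 - 2*C²) - 7 = -11 - 2*C²)
Q(19) - 1*5042 = (-11 - 2*19²) - 1*5042 = (-11 - 2*361) - 5042 = (-11 - 722) - 5042 = -733 - 5042 = -5775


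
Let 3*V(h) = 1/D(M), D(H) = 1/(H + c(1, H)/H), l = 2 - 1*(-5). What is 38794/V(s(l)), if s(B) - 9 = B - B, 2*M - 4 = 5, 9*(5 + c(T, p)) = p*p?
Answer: 149634/5 ≈ 29927.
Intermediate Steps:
c(T, p) = -5 + p²/9 (c(T, p) = -5 + (p*p)/9 = -5 + p²/9)
l = 7 (l = 2 + 5 = 7)
M = 9/2 (M = 2 + (½)*5 = 2 + 5/2 = 9/2 ≈ 4.5000)
s(B) = 9 (s(B) = 9 + (B - B) = 9 + 0 = 9)
D(H) = 1/(H + (-5 + H²/9)/H)
V(h) = 35/27 (V(h) = 1/(3*(((9/5)*(9/2)/(-9 + 2*(9/2)²)))) = 1/(3*(((9/5)*(9/2)/(-9 + 2*(81/4))))) = 1/(3*(((9/5)*(9/2)/(-9 + 81/2)))) = 1/(3*(((9/5)*(9/2)/(63/2)))) = 1/(3*(((9/5)*(9/2)*(2/63)))) = 1/(3*(9/35)) = (⅓)*(35/9) = 35/27)
38794/V(s(l)) = 38794/(35/27) = 38794*(27/35) = 149634/5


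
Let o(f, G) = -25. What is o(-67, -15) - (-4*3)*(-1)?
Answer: -37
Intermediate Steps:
o(-67, -15) - (-4*3)*(-1) = -25 - (-4*3)*(-1) = -25 - (-12)*(-1) = -25 - 1*12 = -25 - 12 = -37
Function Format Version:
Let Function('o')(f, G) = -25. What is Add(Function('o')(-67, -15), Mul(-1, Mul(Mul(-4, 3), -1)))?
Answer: -37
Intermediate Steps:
Add(Function('o')(-67, -15), Mul(-1, Mul(Mul(-4, 3), -1))) = Add(-25, Mul(-1, Mul(Mul(-4, 3), -1))) = Add(-25, Mul(-1, Mul(-12, -1))) = Add(-25, Mul(-1, 12)) = Add(-25, -12) = -37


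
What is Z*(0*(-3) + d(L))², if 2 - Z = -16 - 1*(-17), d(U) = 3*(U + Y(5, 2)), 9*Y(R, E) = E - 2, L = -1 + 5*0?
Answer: 9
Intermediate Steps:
L = -1 (L = -1 + 0 = -1)
Y(R, E) = -2/9 + E/9 (Y(R, E) = (E - 2)/9 = (-2 + E)/9 = -2/9 + E/9)
d(U) = 3*U (d(U) = 3*(U + (-2/9 + (⅑)*2)) = 3*(U + (-2/9 + 2/9)) = 3*(U + 0) = 3*U)
Z = 1 (Z = 2 - (-16 - 1*(-17)) = 2 - (-16 + 17) = 2 - 1*1 = 2 - 1 = 1)
Z*(0*(-3) + d(L))² = 1*(0*(-3) + 3*(-1))² = 1*(0 - 3)² = 1*(-3)² = 1*9 = 9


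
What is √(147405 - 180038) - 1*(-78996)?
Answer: 78996 + I*√32633 ≈ 78996.0 + 180.65*I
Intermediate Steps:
√(147405 - 180038) - 1*(-78996) = √(-32633) + 78996 = I*√32633 + 78996 = 78996 + I*√32633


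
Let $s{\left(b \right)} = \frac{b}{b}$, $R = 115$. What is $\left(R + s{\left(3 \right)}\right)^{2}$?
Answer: $13456$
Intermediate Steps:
$s{\left(b \right)} = 1$
$\left(R + s{\left(3 \right)}\right)^{2} = \left(115 + 1\right)^{2} = 116^{2} = 13456$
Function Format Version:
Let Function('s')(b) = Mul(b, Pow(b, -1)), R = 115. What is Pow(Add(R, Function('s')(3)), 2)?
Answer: 13456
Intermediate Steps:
Function('s')(b) = 1
Pow(Add(R, Function('s')(3)), 2) = Pow(Add(115, 1), 2) = Pow(116, 2) = 13456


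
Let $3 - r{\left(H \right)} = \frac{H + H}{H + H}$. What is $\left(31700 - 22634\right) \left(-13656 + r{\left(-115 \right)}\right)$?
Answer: $-123787164$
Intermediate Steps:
$r{\left(H \right)} = 2$ ($r{\left(H \right)} = 3 - \frac{H + H}{H + H} = 3 - \frac{2 H}{2 H} = 3 - 2 H \frac{1}{2 H} = 3 - 1 = 2$)
$\left(31700 - 22634\right) \left(-13656 + r{\left(-115 \right)}\right) = \left(31700 - 22634\right) \left(-13656 + 2\right) = 9066 \left(-13654\right) = -123787164$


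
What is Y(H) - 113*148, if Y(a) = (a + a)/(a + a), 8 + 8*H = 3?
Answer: -16723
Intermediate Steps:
H = -5/8 (H = -1 + (⅛)*3 = -1 + 3/8 = -5/8 ≈ -0.62500)
Y(a) = 1 (Y(a) = (2*a)/((2*a)) = (2*a)*(1/(2*a)) = 1)
Y(H) - 113*148 = 1 - 113*148 = 1 - 16724 = -16723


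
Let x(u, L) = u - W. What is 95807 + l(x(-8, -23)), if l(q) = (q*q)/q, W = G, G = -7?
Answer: 95806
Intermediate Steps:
W = -7
x(u, L) = 7 + u (x(u, L) = u - 1*(-7) = u + 7 = 7 + u)
l(q) = q (l(q) = q²/q = q)
95807 + l(x(-8, -23)) = 95807 + (7 - 8) = 95807 - 1 = 95806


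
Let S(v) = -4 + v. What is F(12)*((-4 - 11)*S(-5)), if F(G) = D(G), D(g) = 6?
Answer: 810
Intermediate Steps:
F(G) = 6
F(12)*((-4 - 11)*S(-5)) = 6*((-4 - 11)*(-4 - 5)) = 6*(-15*(-9)) = 6*135 = 810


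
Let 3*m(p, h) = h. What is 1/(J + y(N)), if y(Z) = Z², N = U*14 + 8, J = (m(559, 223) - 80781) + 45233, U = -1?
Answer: -3/106313 ≈ -2.8219e-5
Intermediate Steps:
m(p, h) = h/3
J = -106421/3 (J = ((⅓)*223 - 80781) + 45233 = (223/3 - 80781) + 45233 = -242120/3 + 45233 = -106421/3 ≈ -35474.)
N = -6 (N = -1*14 + 8 = -14 + 8 = -6)
1/(J + y(N)) = 1/(-106421/3 + (-6)²) = 1/(-106421/3 + 36) = 1/(-106313/3) = -3/106313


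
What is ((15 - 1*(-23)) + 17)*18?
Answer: 990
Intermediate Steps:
((15 - 1*(-23)) + 17)*18 = ((15 + 23) + 17)*18 = (38 + 17)*18 = 55*18 = 990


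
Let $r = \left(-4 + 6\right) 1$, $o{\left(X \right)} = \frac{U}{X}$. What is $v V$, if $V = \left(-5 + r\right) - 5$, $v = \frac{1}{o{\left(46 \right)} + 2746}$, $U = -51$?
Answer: $- \frac{368}{126265} \approx -0.0029145$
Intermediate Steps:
$o{\left(X \right)} = - \frac{51}{X}$
$r = 2$ ($r = 2 \cdot 1 = 2$)
$v = \frac{46}{126265}$ ($v = \frac{1}{- \frac{51}{46} + 2746} = \frac{1}{\frac{126265}{46}} = \frac{46}{126265} \approx 0.00036431$)
$V = -8$ ($V = \left(-5 + 2\right) - 5 = -3 - 5 = -8$)
$v V = \frac{46}{126265} \left(-8\right) = - \frac{368}{126265}$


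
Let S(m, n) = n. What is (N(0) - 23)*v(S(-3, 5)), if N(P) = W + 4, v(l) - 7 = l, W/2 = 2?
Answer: -180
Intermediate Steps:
W = 4 (W = 2*2 = 4)
v(l) = 7 + l
N(P) = 8 (N(P) = 4 + 4 = 8)
(N(0) - 23)*v(S(-3, 5)) = (8 - 23)*(7 + 5) = -15*12 = -180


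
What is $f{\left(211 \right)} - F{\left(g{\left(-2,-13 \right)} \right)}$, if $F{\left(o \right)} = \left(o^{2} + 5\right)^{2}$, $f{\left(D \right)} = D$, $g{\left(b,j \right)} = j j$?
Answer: $-816016145$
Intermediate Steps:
$g{\left(b,j \right)} = j^{2}$
$F{\left(o \right)} = \left(5 + o^{2}\right)^{2}$
$f{\left(211 \right)} - F{\left(g{\left(-2,-13 \right)} \right)} = 211 - \left(5 + \left(\left(-13\right)^{2}\right)^{2}\right)^{2} = 211 - \left(5 + 169^{2}\right)^{2} = 211 - \left(5 + 28561\right)^{2} = 211 - 28566^{2} = 211 - 816016356 = -816016145$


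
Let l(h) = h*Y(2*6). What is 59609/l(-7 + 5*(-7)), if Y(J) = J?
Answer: -59609/504 ≈ -118.27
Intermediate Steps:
l(h) = 12*h (l(h) = h*(2*6) = h*12 = 12*h)
59609/l(-7 + 5*(-7)) = 59609/((12*(-7 + 5*(-7)))) = 59609/((12*(-7 - 35))) = 59609/((12*(-42))) = 59609/(-504) = 59609*(-1/504) = -59609/504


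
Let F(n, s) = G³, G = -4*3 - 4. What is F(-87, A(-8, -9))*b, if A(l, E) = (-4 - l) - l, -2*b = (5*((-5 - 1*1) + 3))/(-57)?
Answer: 10240/19 ≈ 538.95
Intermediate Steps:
G = -16 (G = -12 - 4 = -16)
b = -5/38 (b = -5*((-5 - 1*1) + 3)/(2*(-57)) = -5*((-5 - 1) + 3)*(-1)/(2*57) = -5*(-6 + 3)*(-1)/(2*57) = -5*(-3)*(-1)/(2*57) = -(-15)*(-1)/(2*57) = -½*5/19 = -5/38 ≈ -0.13158)
A(l, E) = -4 - 2*l
F(n, s) = -4096 (F(n, s) = (-16)³ = -4096)
F(-87, A(-8, -9))*b = -4096*(-5/38) = 10240/19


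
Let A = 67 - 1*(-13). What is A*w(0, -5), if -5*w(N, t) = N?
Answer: 0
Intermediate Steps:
w(N, t) = -N/5
A = 80 (A = 67 + 13 = 80)
A*w(0, -5) = 80*(-⅕*0) = 80*0 = 0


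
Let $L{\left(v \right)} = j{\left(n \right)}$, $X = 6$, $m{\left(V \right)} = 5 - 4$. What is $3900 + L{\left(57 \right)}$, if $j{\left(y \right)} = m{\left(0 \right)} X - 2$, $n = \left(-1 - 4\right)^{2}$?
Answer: $3904$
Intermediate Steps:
$m{\left(V \right)} = 1$ ($m{\left(V \right)} = 5 - 4 = 1$)
$n = 25$ ($n = \left(-5\right)^{2} = 25$)
$j{\left(y \right)} = 4$ ($j{\left(y \right)} = 1 \cdot 6 - 2 = 6 - 2 = 4$)
$L{\left(v \right)} = 4$
$3900 + L{\left(57 \right)} = 3900 + 4 = 3904$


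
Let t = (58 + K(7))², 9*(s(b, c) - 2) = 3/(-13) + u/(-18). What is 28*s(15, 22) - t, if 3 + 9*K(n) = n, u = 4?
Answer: -393256/117 ≈ -3361.2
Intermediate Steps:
K(n) = -⅓ + n/9
s(b, c) = 2053/1053 (s(b, c) = 2 + (3/(-13) + 4/(-18))/9 = 2 + (3*(-1/13) + 4*(-1/18))/9 = 2 + (-3/13 - 2/9)/9 = 2 + (⅑)*(-53/117) = 2 - 53/1053 = 2053/1053)
t = 276676/81 (t = (58 + (-⅓ + (⅑)*7))² = (58 + (-⅓ + 7/9))² = (58 + 4/9)² = (526/9)² = 276676/81 ≈ 3415.8)
28*s(15, 22) - t = 28*(2053/1053) - 1*276676/81 = 57484/1053 - 276676/81 = -393256/117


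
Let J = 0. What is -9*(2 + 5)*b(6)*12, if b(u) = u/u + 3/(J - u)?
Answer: -378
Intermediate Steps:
b(u) = 1 - 3/u (b(u) = u/u + 3/(0 - u) = 1 + 3/((-u)) = 1 + 3*(-1/u) = 1 - 3/u)
-9*(2 + 5)*b(6)*12 = -9*(2 + 5)*(-3 + 6)/6*12 = -63*(⅙)*3*12 = -63/2*12 = -378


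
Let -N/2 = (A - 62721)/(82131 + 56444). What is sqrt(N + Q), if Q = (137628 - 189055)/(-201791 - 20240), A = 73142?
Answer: sqrt(3075473312141001359)/6153589165 ≈ 0.28499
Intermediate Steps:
N = -20842/138575 (N = -2*(73142 - 62721)/(82131 + 56444) = -20842/138575 ≈ -0.15040)
Q = 51427/222031 (Q = -51427/(-222031) = -51427*(-1/222031) = 51427/222031 ≈ 0.23162)
sqrt(N + Q) = sqrt(-20842/138575 + 51427/222031) = sqrt(2498926423/30767945825) = sqrt(3075473312141001359)/6153589165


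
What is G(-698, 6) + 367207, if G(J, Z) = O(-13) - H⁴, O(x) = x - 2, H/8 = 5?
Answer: -2192808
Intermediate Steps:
H = 40 (H = 8*5 = 40)
O(x) = -2 + x
G(J, Z) = -2560015 (G(J, Z) = (-2 - 13) - 1*40⁴ = -15 - 1*2560000 = -15 - 2560000 = -2560015)
G(-698, 6) + 367207 = -2560015 + 367207 = -2192808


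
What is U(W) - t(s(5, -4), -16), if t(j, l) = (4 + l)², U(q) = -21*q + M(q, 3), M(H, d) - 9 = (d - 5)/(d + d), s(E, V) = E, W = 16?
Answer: -1414/3 ≈ -471.33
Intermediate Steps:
M(H, d) = 9 + (-5 + d)/(2*d) (M(H, d) = 9 + (d - 5)/(d + d) = 9 + (-5 + d)/((2*d)) = 9 + (-5 + d)*(1/(2*d)) = 9 + (-5 + d)/(2*d))
U(q) = 26/3 - 21*q (U(q) = -21*q + (½)*(-5 + 19*3)/3 = -21*q + (½)*(⅓)*(-5 + 57) = -21*q + (½)*(⅓)*52 = -21*q + 26/3 = 26/3 - 21*q)
U(W) - t(s(5, -4), -16) = (26/3 - 21*16) - (4 - 16)² = (26/3 - 336) - 1*(-12)² = -982/3 - 1*144 = -982/3 - 144 = -1414/3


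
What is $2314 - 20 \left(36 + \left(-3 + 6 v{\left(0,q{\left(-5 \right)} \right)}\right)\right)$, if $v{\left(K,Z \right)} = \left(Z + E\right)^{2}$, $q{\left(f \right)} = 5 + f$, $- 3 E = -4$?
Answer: $\frac{4322}{3} \approx 1440.7$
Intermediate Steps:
$E = \frac{4}{3}$ ($E = \left(- \frac{1}{3}\right) \left(-4\right) = \frac{4}{3} \approx 1.3333$)
$v{\left(K,Z \right)} = \left(\frac{4}{3} + Z\right)^{2}$ ($v{\left(K,Z \right)} = \left(Z + \frac{4}{3}\right)^{2} = \left(\frac{4}{3} + Z\right)^{2}$)
$2314 - 20 \left(36 + \left(-3 + 6 v{\left(0,q{\left(-5 \right)} \right)}\right)\right) = 2314 - 20 \left(36 - \left(3 - 6 \frac{\left(4 + 3 \left(5 - 5\right)\right)^{2}}{9}\right)\right) = 2314 - 20 \left(36 - \left(3 - 6 \frac{\left(4 + 3 \cdot 0\right)^{2}}{9}\right)\right) = 2314 - 20 \left(36 - \left(3 - 6 \frac{\left(4 + 0\right)^{2}}{9}\right)\right) = 2314 - 20 \left(36 - \left(3 - 6 \frac{4^{2}}{9}\right)\right) = 2314 - 20 \left(36 - \left(3 - 6 \cdot \frac{1}{9} \cdot 16\right)\right) = 2314 - 20 \left(36 + \left(-3 + 6 \cdot \frac{16}{9}\right)\right) = 2314 - 20 \left(36 + \left(-3 + \frac{32}{3}\right)\right) = 2314 - 20 \left(36 + \frac{23}{3}\right) = 2314 - \frac{2620}{3} = \frac{4322}{3}$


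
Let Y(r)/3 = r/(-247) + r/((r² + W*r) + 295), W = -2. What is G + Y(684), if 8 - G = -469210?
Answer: 2847248428134/6068179 ≈ 4.6921e+5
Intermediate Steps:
G = 469218 (G = 8 - 1*(-469210) = 8 + 469210 = 469218)
Y(r) = -3*r/247 + 3*r/(295 + r² - 2*r) (Y(r) = 3*(r/(-247) + r/((r² - 2*r) + 295)) = 3*(r*(-1/247) + r/(295 + r² - 2*r)) = 3*(-r/247 + r/(295 + r² - 2*r)) = -3*r/247 + 3*r/(295 + r² - 2*r))
G + Y(684) = 469218 + (3/247)*684*(-48 - 1*684² + 2*684)/(295 + 684² - 2*684) = 469218 + (3/247)*684*(-48 - 1*467856 + 1368)/(295 + 467856 - 1368) = 469218 + (3/247)*684*(-48 - 467856 + 1368)/466783 = 469218 + (3/247)*684*(1/466783)*(-466536) = 469218 - 50385888/6068179 = 2847248428134/6068179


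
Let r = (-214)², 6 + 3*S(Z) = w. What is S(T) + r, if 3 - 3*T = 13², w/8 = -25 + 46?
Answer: 45850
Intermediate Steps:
w = 168 (w = 8*(-25 + 46) = 8*21 = 168)
T = -166/3 (T = 1 - ⅓*13² = 1 - ⅓*169 = 1 - 169/3 = -166/3 ≈ -55.333)
S(Z) = 54 (S(Z) = -2 + (⅓)*168 = -2 + 56 = 54)
r = 45796
S(T) + r = 54 + 45796 = 45850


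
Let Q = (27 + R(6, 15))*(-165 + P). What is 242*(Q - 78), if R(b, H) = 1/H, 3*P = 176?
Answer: -32191808/45 ≈ -7.1537e+5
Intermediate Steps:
P = 176/3 (P = (⅓)*176 = 176/3 ≈ 58.667)
Q = -129514/45 (Q = (27 + 1/15)*(-165 + 176/3) = (27 + 1/15)*(-319/3) = (406/15)*(-319/3) = -129514/45 ≈ -2878.1)
242*(Q - 78) = 242*(-129514/45 - 78) = 242*(-133024/45) = -32191808/45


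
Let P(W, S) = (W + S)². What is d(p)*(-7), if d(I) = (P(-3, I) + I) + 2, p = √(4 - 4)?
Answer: -77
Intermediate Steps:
P(W, S) = (S + W)²
p = 0 (p = √0 = 0)
d(I) = 2 + I + (-3 + I)² (d(I) = ((I - 3)² + I) + 2 = ((-3 + I)² + I) + 2 = (I + (-3 + I)²) + 2 = 2 + I + (-3 + I)²)
d(p)*(-7) = (2 + 0 + (-3 + 0)²)*(-7) = (2 + 0 + (-3)²)*(-7) = (2 + 0 + 9)*(-7) = 11*(-7) = -77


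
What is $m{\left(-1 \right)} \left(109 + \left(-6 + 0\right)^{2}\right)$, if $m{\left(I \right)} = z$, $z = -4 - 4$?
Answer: $-1160$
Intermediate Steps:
$z = -8$
$m{\left(I \right)} = -8$
$m{\left(-1 \right)} \left(109 + \left(-6 + 0\right)^{2}\right) = - 8 \left(109 + \left(-6 + 0\right)^{2}\right) = - 8 \left(109 + \left(-6\right)^{2}\right) = - 8 \left(109 + 36\right) = \left(-8\right) 145 = -1160$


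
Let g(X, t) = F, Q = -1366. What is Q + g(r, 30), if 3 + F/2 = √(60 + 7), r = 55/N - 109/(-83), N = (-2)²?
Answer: -1372 + 2*√67 ≈ -1355.6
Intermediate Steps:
N = 4
r = 5001/332 (r = 55/4 - 109/(-83) = 55*(¼) - 109*(-1/83) = 55/4 + 109/83 = 5001/332 ≈ 15.063)
F = -6 + 2*√67 (F = -6 + 2*√(60 + 7) = -6 + 2*√67 ≈ 10.371)
g(X, t) = -6 + 2*√67
Q + g(r, 30) = -1366 + (-6 + 2*√67) = -1372 + 2*√67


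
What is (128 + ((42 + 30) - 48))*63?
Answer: 9576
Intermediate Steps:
(128 + ((42 + 30) - 48))*63 = (128 + (72 - 48))*63 = (128 + 24)*63 = 152*63 = 9576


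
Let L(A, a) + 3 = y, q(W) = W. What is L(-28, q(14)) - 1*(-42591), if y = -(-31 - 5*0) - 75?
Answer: 42544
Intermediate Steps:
y = -44 (y = -(-31 - 1*0) - 75 = -(-31 + 0) - 75 = -1*(-31) - 75 = 31 - 75 = -44)
L(A, a) = -47 (L(A, a) = -3 - 44 = -47)
L(-28, q(14)) - 1*(-42591) = -47 - 1*(-42591) = -47 + 42591 = 42544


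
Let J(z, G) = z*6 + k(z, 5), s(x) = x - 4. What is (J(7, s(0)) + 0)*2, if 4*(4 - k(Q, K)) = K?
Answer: 179/2 ≈ 89.500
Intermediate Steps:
k(Q, K) = 4 - K/4
s(x) = -4 + x
J(z, G) = 11/4 + 6*z (J(z, G) = z*6 + (4 - ¼*5) = 6*z + (4 - 5/4) = 6*z + 11/4 = 11/4 + 6*z)
(J(7, s(0)) + 0)*2 = ((11/4 + 6*7) + 0)*2 = ((11/4 + 42) + 0)*2 = (179/4 + 0)*2 = (179/4)*2 = 179/2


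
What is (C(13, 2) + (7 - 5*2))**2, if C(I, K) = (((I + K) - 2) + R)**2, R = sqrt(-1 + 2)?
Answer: 37249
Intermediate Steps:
R = 1 (R = sqrt(1) = 1)
C(I, K) = (-1 + I + K)**2 (C(I, K) = (((I + K) - 2) + 1)**2 = ((-2 + I + K) + 1)**2 = (-1 + I + K)**2)
(C(13, 2) + (7 - 5*2))**2 = ((-1 + 13 + 2)**2 + (7 - 5*2))**2 = (14**2 + (7 - 10))**2 = (196 - 3)**2 = 193**2 = 37249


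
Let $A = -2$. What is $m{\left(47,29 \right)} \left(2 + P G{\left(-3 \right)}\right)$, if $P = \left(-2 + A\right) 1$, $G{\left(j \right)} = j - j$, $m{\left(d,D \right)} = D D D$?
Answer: $48778$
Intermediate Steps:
$m{\left(d,D \right)} = D^{3}$ ($m{\left(d,D \right)} = D^{2} D = D^{3}$)
$G{\left(j \right)} = 0$
$P = -4$ ($P = \left(-2 - 2\right) 1 = \left(-4\right) 1 = -4$)
$m{\left(47,29 \right)} \left(2 + P G{\left(-3 \right)}\right) = 29^{3} \left(2 - 0\right) = 24389 \left(2 + 0\right) = 24389 \cdot 2 = 48778$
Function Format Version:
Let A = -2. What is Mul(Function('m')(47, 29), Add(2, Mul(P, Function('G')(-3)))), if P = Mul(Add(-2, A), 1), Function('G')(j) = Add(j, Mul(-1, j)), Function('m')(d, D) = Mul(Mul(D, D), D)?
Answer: 48778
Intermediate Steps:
Function('m')(d, D) = Pow(D, 3) (Function('m')(d, D) = Mul(Pow(D, 2), D) = Pow(D, 3))
Function('G')(j) = 0
P = -4 (P = Mul(Add(-2, -2), 1) = Mul(-4, 1) = -4)
Mul(Function('m')(47, 29), Add(2, Mul(P, Function('G')(-3)))) = Mul(Pow(29, 3), Add(2, Mul(-4, 0))) = Mul(24389, Add(2, 0)) = Mul(24389, 2) = 48778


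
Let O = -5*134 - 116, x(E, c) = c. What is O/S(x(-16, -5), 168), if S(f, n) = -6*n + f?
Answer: 786/1013 ≈ 0.77591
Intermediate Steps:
S(f, n) = f - 6*n
O = -786 (O = -670 - 116 = -786)
O/S(x(-16, -5), 168) = -786/(-5 - 6*168) = -786/(-5 - 1008) = -786/(-1013) = -786*(-1/1013) = 786/1013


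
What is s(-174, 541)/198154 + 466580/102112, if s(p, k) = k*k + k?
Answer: 15299522273/2529237656 ≈ 6.0491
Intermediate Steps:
s(p, k) = k + k² (s(p, k) = k² + k = k + k²)
s(-174, 541)/198154 + 466580/102112 = (541*(1 + 541))/198154 + 466580/102112 = (541*542)*(1/198154) + 466580*(1/102112) = 293222*(1/198154) + 116645/25528 = 146611/99077 + 116645/25528 = 15299522273/2529237656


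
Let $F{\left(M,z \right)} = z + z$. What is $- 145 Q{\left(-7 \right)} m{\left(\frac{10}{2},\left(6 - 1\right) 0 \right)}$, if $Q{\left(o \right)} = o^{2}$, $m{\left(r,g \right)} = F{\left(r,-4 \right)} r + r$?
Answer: $248675$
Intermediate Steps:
$F{\left(M,z \right)} = 2 z$
$m{\left(r,g \right)} = - 7 r$ ($m{\left(r,g \right)} = 2 \left(-4\right) r + r = - 8 r + r = - 7 r$)
$- 145 Q{\left(-7 \right)} m{\left(\frac{10}{2},\left(6 - 1\right) 0 \right)} = - 145 \left(-7\right)^{2} \left(- 7 \cdot \frac{10}{2}\right) = \left(-145\right) 49 \left(- 7 \cdot 10 \cdot \frac{1}{2}\right) = - 7105 \left(\left(-7\right) 5\right) = \left(-7105\right) \left(-35\right) = 248675$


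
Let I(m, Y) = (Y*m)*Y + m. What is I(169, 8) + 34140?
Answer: 45125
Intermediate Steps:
I(m, Y) = m + m*Y² (I(m, Y) = m*Y² + m = m + m*Y²)
I(169, 8) + 34140 = 169*(1 + 8²) + 34140 = 169*(1 + 64) + 34140 = 169*65 + 34140 = 10985 + 34140 = 45125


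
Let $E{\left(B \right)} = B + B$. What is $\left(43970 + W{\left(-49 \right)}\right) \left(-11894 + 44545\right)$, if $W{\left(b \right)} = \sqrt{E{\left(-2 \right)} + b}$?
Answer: $1435664470 + 32651 i \sqrt{53} \approx 1.4357 \cdot 10^{9} + 2.377 \cdot 10^{5} i$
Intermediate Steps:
$E{\left(B \right)} = 2 B$
$W{\left(b \right)} = \sqrt{-4 + b}$ ($W{\left(b \right)} = \sqrt{2 \left(-2\right) + b} = \sqrt{-4 + b}$)
$\left(43970 + W{\left(-49 \right)}\right) \left(-11894 + 44545\right) = \left(43970 + \sqrt{-4 - 49}\right) \left(-11894 + 44545\right) = \left(43970 + \sqrt{-53}\right) 32651 = \left(43970 + i \sqrt{53}\right) 32651 = 1435664470 + 32651 i \sqrt{53}$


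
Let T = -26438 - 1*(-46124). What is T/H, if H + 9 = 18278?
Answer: 19686/18269 ≈ 1.0776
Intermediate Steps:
T = 19686 (T = -26438 + 46124 = 19686)
H = 18269 (H = -9 + 18278 = 18269)
T/H = 19686/18269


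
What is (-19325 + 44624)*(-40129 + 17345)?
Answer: -576412416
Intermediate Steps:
(-19325 + 44624)*(-40129 + 17345) = 25299*(-22784) = -576412416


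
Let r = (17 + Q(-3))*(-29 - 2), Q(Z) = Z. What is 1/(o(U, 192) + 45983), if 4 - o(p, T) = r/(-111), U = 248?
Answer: 111/5104123 ≈ 2.1747e-5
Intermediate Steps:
r = -434 (r = (17 - 3)*(-29 - 2) = 14*(-31) = -434)
o(p, T) = 10/111 (o(p, T) = 4 - (-434)/(-111) = 4 - (-434)*(-1)/111 = 4 - 1*434/111 = 4 - 434/111 = 10/111)
1/(o(U, 192) + 45983) = 1/(10/111 + 45983) = 1/(5104123/111) = 111/5104123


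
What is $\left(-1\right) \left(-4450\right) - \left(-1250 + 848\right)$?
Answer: $4852$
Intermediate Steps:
$\left(-1\right) \left(-4450\right) - \left(-1250 + 848\right) = 4450 - -402 = 4450 + 402 = 4852$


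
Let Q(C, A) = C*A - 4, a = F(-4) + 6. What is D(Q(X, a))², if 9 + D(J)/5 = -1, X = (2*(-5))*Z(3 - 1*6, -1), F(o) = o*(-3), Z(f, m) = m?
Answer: 2500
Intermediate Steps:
F(o) = -3*o
a = 18 (a = -3*(-4) + 6 = 12 + 6 = 18)
X = 10 (X = (2*(-5))*(-1) = -10*(-1) = 10)
Q(C, A) = -4 + A*C (Q(C, A) = A*C - 4 = -4 + A*C)
D(J) = -50 (D(J) = -45 + 5*(-1) = -45 - 5 = -50)
D(Q(X, a))² = (-50)² = 2500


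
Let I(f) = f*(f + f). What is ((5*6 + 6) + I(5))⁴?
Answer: 54700816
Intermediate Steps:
I(f) = 2*f² (I(f) = f*(2*f) = 2*f²)
((5*6 + 6) + I(5))⁴ = ((5*6 + 6) + 2*5²)⁴ = ((30 + 6) + 2*25)⁴ = (36 + 50)⁴ = 86⁴ = 54700816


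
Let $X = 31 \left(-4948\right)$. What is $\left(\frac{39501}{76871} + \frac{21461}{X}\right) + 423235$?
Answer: $\frac{4990405940157637}{11791088948} \approx 4.2324 \cdot 10^{5}$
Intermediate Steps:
$X = -153388$
$\left(\frac{39501}{76871} + \frac{21461}{X}\right) + 423235 = \left(\frac{39501}{76871} + \frac{21461}{-153388}\right) + 423235 = \left(39501 \cdot \frac{1}{76871} + 21461 \left(- \frac{1}{153388}\right)\right) + 423235 = \left(\frac{39501}{76871} - \frac{21461}{153388}\right) + 423235 = \frac{4409250857}{11791088948} + 423235 = \frac{4990405940157637}{11791088948}$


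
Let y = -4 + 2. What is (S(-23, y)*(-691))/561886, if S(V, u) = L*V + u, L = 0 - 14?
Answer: -110560/280943 ≈ -0.39353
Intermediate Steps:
y = -2
L = -14
S(V, u) = u - 14*V (S(V, u) = -14*V + u = u - 14*V)
(S(-23, y)*(-691))/561886 = ((-2 - 14*(-23))*(-691))/561886 = ((-2 + 322)*(-691))*(1/561886) = (320*(-691))*(1/561886) = -221120*1/561886 = -110560/280943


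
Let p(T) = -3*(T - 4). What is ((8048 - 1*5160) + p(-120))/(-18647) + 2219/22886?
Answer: -33230667/426755242 ≈ -0.077868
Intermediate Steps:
p(T) = 12 - 3*T (p(T) = -3*(-4 + T) = 12 - 3*T)
((8048 - 1*5160) + p(-120))/(-18647) + 2219/22886 = ((8048 - 1*5160) + (12 - 3*(-120)))/(-18647) + 2219/22886 = ((8048 - 5160) + (12 + 360))*(-1/18647) + 2219*(1/22886) = (2888 + 372)*(-1/18647) + 2219/22886 = 3260*(-1/18647) + 2219/22886 = -3260/18647 + 2219/22886 = -33230667/426755242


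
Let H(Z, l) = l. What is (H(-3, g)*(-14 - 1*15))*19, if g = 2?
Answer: -1102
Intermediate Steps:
(H(-3, g)*(-14 - 1*15))*19 = (2*(-14 - 1*15))*19 = (2*(-14 - 15))*19 = (2*(-29))*19 = -58*19 = -1102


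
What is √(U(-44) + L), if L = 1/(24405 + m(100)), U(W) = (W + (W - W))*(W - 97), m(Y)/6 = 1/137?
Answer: √7706010555803199/1114497 ≈ 78.766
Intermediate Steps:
m(Y) = 6/137
U(W) = W*(-97 + W) (U(W) = (W + 0)*(-97 + W) = W*(-97 + W))
L = 137/3343491 (L = 1/(24405 + 6/137) = 1/(3343491/137) = 137/3343491 ≈ 4.0975e-5)
√(U(-44) + L) = √(-44*(-97 - 44) + 137/3343491) = √(-44*(-141) + 137/3343491) = √(6204 + 137/3343491) = √(20743018301/3343491) = √7706010555803199/1114497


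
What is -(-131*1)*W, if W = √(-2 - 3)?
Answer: 131*I*√5 ≈ 292.92*I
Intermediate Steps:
W = I*√5 (W = √(-5) = I*√5 ≈ 2.2361*I)
-(-131*1)*W = -(-131*1)*I*√5 = -(-131)*I*√5 = 131*I*√5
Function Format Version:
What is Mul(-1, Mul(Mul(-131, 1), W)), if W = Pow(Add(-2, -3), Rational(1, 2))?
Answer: Mul(131, I, Pow(5, Rational(1, 2))) ≈ Mul(292.92, I)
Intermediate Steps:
W = Mul(I, Pow(5, Rational(1, 2))) (W = Pow(-5, Rational(1, 2)) = Mul(I, Pow(5, Rational(1, 2))) ≈ Mul(2.2361, I))
Mul(-1, Mul(Mul(-131, 1), W)) = Mul(-1, Mul(Mul(-131, 1), Mul(I, Pow(5, Rational(1, 2))))) = Mul(-1, Mul(-131, Mul(I, Pow(5, Rational(1, 2))))) = Mul(-1, Mul(-131, I, Pow(5, Rational(1, 2)))) = Mul(131, I, Pow(5, Rational(1, 2)))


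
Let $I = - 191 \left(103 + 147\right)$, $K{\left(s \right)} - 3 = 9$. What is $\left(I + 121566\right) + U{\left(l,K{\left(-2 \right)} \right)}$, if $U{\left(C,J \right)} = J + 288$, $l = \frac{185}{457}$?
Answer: $74116$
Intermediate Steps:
$K{\left(s \right)} = 12$ ($K{\left(s \right)} = 3 + 9 = 12$)
$l = \frac{185}{457}$ ($l = 185 \cdot \frac{1}{457} = \frac{185}{457} \approx 0.40481$)
$I = -47750$ ($I = \left(-191\right) 250 = -47750$)
$U{\left(C,J \right)} = 288 + J$
$\left(I + 121566\right) + U{\left(l,K{\left(-2 \right)} \right)} = \left(-47750 + 121566\right) + \left(288 + 12\right) = 73816 + 300 = 74116$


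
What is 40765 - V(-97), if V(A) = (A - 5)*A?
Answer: 30871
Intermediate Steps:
V(A) = A*(-5 + A) (V(A) = (-5 + A)*A = A*(-5 + A))
40765 - V(-97) = 40765 - (-97)*(-5 - 97) = 40765 - (-97)*(-102) = 40765 - 1*9894 = 40765 - 9894 = 30871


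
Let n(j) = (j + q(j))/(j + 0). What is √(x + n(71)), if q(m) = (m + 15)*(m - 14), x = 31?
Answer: √509354/71 ≈ 10.052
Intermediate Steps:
q(m) = (-14 + m)*(15 + m) (q(m) = (15 + m)*(-14 + m) = (-14 + m)*(15 + m))
n(j) = (-210 + j² + 2*j)/j (n(j) = (j + (-210 + j + j²))/(j + 0) = (-210 + j² + 2*j)/j)
√(x + n(71)) = √(31 + (2 + 71 - 210/71)) = √(31 + 4973/71) = √(7174/71) = √509354/71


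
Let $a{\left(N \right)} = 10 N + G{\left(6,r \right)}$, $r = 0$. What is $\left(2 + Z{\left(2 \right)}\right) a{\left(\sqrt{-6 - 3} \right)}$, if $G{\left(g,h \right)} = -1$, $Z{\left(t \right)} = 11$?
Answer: $-13 + 390 i \approx -13.0 + 390.0 i$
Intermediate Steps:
$a{\left(N \right)} = -1 + 10 N$ ($a{\left(N \right)} = 10 N - 1 = -1 + 10 N$)
$\left(2 + Z{\left(2 \right)}\right) a{\left(\sqrt{-6 - 3} \right)} = \left(2 + 11\right) \left(-1 + 10 \sqrt{-6 - 3}\right) = 13 \left(-1 + 10 \sqrt{-9}\right) = 13 \left(-1 + 10 \cdot 3 i\right) = 13 \left(-1 + 30 i\right) = -13 + 390 i$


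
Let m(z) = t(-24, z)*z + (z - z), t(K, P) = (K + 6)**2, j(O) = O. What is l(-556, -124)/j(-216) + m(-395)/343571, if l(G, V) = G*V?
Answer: -37523422/117423 ≈ -319.56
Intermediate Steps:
t(K, P) = (6 + K)**2
m(z) = 324*z (m(z) = (6 - 24)**2*z + (z - z) = (-18)**2*z + 0 = 324*z + 0 = 324*z)
l(-556, -124)/j(-216) + m(-395)/343571 = -556*(-124)/(-216) + (324*(-395))/343571 = 68944*(-1/216) - 127980*1/343571 = -8618/27 - 1620/4349 = -37523422/117423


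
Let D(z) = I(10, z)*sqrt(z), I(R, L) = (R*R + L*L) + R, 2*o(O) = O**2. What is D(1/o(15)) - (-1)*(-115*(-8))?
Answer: 920 + 5568754*sqrt(2)/759375 ≈ 930.37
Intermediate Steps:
o(O) = O**2/2
I(R, L) = R + L**2 + R**2 (I(R, L) = (R**2 + L**2) + R = (L**2 + R**2) + R = R + L**2 + R**2)
D(z) = sqrt(z)*(110 + z**2) (D(z) = (10 + z**2 + 10**2)*sqrt(z) = (10 + z**2 + 100)*sqrt(z) = (110 + z**2)*sqrt(z) = sqrt(z)*(110 + z**2))
D(1/o(15)) - (-1)*(-115*(-8)) = sqrt(1/((1/2)*15**2))*(110 + (1/((1/2)*15**2))**2) - (-1)*(-115*(-8)) = sqrt(1/((1/2)*225))*(110 + (1/((1/2)*225))**2) - (-1)*920 = sqrt(1/(225/2))*(110 + (1/(225/2))**2) - 1*(-920) = sqrt(2/225)*(110 + (2/225)**2) + 920 = (sqrt(2)/15)*(110 + 4/50625) + 920 = (sqrt(2)/15)*(5568754/50625) + 920 = 5568754*sqrt(2)/759375 + 920 = 920 + 5568754*sqrt(2)/759375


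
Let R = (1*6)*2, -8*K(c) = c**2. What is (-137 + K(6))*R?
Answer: -1698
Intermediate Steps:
K(c) = -c**2/8
R = 12 (R = 6*2 = 12)
(-137 + K(6))*R = (-137 - 1/8*6**2)*12 = (-137 - 1/8*36)*12 = (-137 - 9/2)*12 = -283/2*12 = -1698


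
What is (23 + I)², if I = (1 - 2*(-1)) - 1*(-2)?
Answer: 784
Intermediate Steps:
I = 5 (I = (1 + 2) + 2 = 3 + 2 = 5)
(23 + I)² = (23 + 5)² = 28² = 784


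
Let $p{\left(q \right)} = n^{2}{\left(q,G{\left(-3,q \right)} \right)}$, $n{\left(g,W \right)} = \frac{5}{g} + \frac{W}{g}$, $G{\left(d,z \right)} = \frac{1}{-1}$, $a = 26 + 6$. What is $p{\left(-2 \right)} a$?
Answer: $128$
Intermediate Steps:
$a = 32$
$G{\left(d,z \right)} = -1$
$p{\left(q \right)} = \frac{16}{q^{2}}$ ($p{\left(q \right)} = \left(\frac{5 - 1}{q}\right)^{2} = \left(\frac{1}{q} 4\right)^{2} = \left(\frac{4}{q}\right)^{2} = \frac{16}{q^{2}}$)
$p{\left(-2 \right)} a = \frac{16}{4} \cdot 32 = 16 \cdot \frac{1}{4} \cdot 32 = 4 \cdot 32 = 128$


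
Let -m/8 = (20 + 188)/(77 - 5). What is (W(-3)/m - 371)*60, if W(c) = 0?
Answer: -22260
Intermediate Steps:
m = -208/9 (m = -8*(20 + 188)/(77 - 5) = -1664/72 = -8*26/9 = -208/9 ≈ -23.111)
(W(-3)/m - 371)*60 = (0/(-208/9) - 371)*60 = (0*(-9/208) - 371)*60 = (0 - 371)*60 = -371*60 = -22260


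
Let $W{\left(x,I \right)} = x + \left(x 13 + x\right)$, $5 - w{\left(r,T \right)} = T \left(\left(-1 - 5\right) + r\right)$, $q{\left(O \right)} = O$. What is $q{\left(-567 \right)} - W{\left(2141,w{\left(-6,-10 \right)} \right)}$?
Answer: $-32682$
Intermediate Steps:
$w{\left(r,T \right)} = 5 - T \left(-6 + r\right)$ ($w{\left(r,T \right)} = 5 - T \left(\left(-1 - 5\right) + r\right) = 5 - T \left(-6 + r\right)$)
$W{\left(x,I \right)} = 15 x$ ($W{\left(x,I \right)} = x + \left(13 x + x\right) = x + 14 x = 15 x$)
$q{\left(-567 \right)} - W{\left(2141,w{\left(-6,-10 \right)} \right)} = -567 - 15 \cdot 2141 = -567 - 32115 = -32682$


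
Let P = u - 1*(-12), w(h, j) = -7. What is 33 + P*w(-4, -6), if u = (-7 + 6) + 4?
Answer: -72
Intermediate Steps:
u = 3 (u = -1 + 4 = 3)
P = 15 (P = 3 - 1*(-12) = 3 + 12 = 15)
33 + P*w(-4, -6) = 33 + 15*(-7) = 33 - 105 = -72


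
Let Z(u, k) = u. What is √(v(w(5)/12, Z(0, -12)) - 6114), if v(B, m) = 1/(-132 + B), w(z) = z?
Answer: I*√15243694422/1579 ≈ 78.192*I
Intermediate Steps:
√(v(w(5)/12, Z(0, -12)) - 6114) = √(1/(-132 + 5/12) - 6114) = √(1/(-1579/12) - 6114) = √(-12/1579 - 6114) = √(-9654018/1579) = I*√15243694422/1579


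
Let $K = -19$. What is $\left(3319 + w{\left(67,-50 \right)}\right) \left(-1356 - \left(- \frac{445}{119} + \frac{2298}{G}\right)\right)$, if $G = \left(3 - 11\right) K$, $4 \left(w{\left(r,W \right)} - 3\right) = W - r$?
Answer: $- \frac{162880159325}{36176} \approx -4.5024 \cdot 10^{6}$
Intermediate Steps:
$w{\left(r,W \right)} = 3 - \frac{r}{4} + \frac{W}{4}$ ($w{\left(r,W \right)} = 3 + \frac{W - r}{4} = 3 + \left(- \frac{r}{4} + \frac{W}{4}\right) = 3 - \frac{r}{4} + \frac{W}{4}$)
$G = 152$ ($G = \left(3 - 11\right) \left(-19\right) = \left(-8\right) \left(-19\right) = 152$)
$\left(3319 + w{\left(67,-50 \right)}\right) \left(-1356 - \left(- \frac{445}{119} + \frac{2298}{G}\right)\right) = \left(3319 + \left(3 - \frac{67}{4} + \frac{1}{4} \left(-50\right)\right)\right) \left(-1356 - \left(- \frac{445}{119} + \frac{1149}{76}\right)\right) = \left(3319 - \frac{105}{4}\right) \left(-1356 - \frac{102911}{9044}\right) = \left(3319 - \frac{105}{4}\right) \left(-1356 + \left(\frac{445}{119} - \frac{1149}{76}\right)\right) = \frac{13171 \left(-1356 - \frac{102911}{9044}\right)}{4} = \frac{13171}{4} \left(- \frac{12366575}{9044}\right) = - \frac{162880159325}{36176}$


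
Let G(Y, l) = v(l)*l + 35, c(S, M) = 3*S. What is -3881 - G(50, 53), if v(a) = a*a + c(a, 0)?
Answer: -161220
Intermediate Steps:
v(a) = a² + 3*a (v(a) = a*a + 3*a = a² + 3*a)
G(Y, l) = 35 + l²*(3 + l) (G(Y, l) = (l*(3 + l))*l + 35 = l²*(3 + l) + 35 = 35 + l²*(3 + l))
-3881 - G(50, 53) = -3881 - (35 + 53²*(3 + 53)) = -3881 - (35 + 2809*56) = -3881 - (35 + 157304) = -3881 - 1*157339 = -3881 - 157339 = -161220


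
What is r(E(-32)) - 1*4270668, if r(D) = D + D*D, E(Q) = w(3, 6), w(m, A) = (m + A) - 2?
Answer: -4270612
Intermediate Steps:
w(m, A) = -2 + A + m (w(m, A) = (A + m) - 2 = -2 + A + m)
E(Q) = 7 (E(Q) = -2 + 6 + 3 = 7)
r(D) = D + D²
r(E(-32)) - 1*4270668 = 7*(1 + 7) - 1*4270668 = 7*8 - 4270668 = 56 - 4270668 = -4270612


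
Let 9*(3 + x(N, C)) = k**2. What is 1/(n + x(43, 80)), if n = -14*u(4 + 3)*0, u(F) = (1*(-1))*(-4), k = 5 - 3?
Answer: -9/23 ≈ -0.39130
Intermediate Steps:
k = 2
u(F) = 4 (u(F) = -1*(-4) = 4)
x(N, C) = -23/9 (x(N, C) = -3 + (1/9)*2**2 = -3 + (1/9)*4 = -3 + 4/9 = -23/9)
n = 0 (n = -14*4*0 = -56*0 = 0)
1/(n + x(43, 80)) = 1/(0 - 23/9) = 1/(-23/9) = -9/23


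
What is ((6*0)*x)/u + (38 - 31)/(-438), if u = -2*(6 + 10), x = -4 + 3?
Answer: -7/438 ≈ -0.015982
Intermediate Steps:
x = -1
u = -32 (u = -2*16 = -32)
((6*0)*x)/u + (38 - 31)/(-438) = ((6*0)*(-1))/(-32) + (38 - 31)/(-438) = (0*(-1))*(-1/32) + 7*(-1/438) = 0*(-1/32) - 7/438 = 0 - 7/438 = -7/438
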